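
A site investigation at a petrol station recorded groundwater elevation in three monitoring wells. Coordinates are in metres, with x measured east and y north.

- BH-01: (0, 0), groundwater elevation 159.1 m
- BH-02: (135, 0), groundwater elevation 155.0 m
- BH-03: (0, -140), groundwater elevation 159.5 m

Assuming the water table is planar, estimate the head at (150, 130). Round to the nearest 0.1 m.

154.2 m

∂h/∂x = (155.0 − 159.1) / (135 − 0) = -0.03037
∂h/∂y = (159.5 − 159.1) / (-140 − 0) = -0.002857
h(150, 130) = 159.1 + (-0.03037)·(150) + (-0.002857)·(130) = 159.1 -4.556 -0.371 = 154.173 m.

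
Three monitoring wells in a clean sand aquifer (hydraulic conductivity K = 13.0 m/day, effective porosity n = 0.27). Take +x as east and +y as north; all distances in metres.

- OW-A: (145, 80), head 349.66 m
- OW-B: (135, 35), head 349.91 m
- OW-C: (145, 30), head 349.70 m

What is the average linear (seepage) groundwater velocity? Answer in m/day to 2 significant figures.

1.0 m/day

With h = a·x + b·y + c and OW-A as origin, the differences give:
  (-10)·a + (-45)·b = +0.25
  0·a + (-50)·b = +0.04
Eliminate b (×(-50) and ×(-45), subtract): 500·a = -10.700 → a = ∂h/∂x = -0.02140
Back-substitute: b = ∂h/∂y = -0.0008000.
|∇h| = √(-0.02140² + -0.0008000²) = 0.02141
Seepage velocity v = K·i/n = 13.0 × 0.02141 / 0.27 = 1.031 m/day.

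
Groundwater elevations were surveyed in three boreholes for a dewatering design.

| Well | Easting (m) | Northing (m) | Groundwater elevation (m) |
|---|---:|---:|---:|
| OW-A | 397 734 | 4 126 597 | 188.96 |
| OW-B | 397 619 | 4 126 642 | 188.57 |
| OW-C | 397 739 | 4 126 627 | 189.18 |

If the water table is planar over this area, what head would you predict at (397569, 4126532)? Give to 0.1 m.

Taking OW-A as reference: OW-B−OW-A = (-115, 45, -0.39); OW-C−OW-A = (5, 30, +0.22).
Determinant of the coordinate differences = (-115)·30 − 5·45 = -3675.
∂h/∂x = [(-0.39)·30 − (+0.22)·45] / -3675 = +0.005878
∂h/∂y = [(-115)·(+0.22) − 5·(-0.39)] / -3675 = +0.006354
h(397569, 4126532) = 188.96 + (+0.005878)·(-165) + (+0.006354)·(-65) = 188.96 -0.970 -0.413 = 187.577 m.

187.6 m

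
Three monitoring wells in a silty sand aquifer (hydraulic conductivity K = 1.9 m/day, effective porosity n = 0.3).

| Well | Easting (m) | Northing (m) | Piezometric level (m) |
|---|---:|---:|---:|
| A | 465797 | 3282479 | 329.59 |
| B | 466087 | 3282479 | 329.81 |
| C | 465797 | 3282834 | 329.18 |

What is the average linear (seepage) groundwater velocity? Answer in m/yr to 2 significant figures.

∂h/∂x = (329.81 − 329.59) / (466087 − 465797) = +0.0007586
∂h/∂y = (329.18 − 329.59) / (3282834 − 3282479) = -0.001155
|∇h| = √(0.0007586² + -0.001155²) = 0.001382
Seepage velocity v = K·i/n = 1.9 × 0.001382 / 0.3 = 0.008753 m/day = 3.197 m/yr.

3.2 m/yr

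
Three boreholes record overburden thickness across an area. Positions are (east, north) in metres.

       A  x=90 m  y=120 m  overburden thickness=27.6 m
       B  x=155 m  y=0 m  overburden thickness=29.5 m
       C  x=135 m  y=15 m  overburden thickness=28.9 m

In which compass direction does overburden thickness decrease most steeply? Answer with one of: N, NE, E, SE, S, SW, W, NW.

W

Taking A as reference: B−A = (65, -120, +1.9); C−A = (45, -105, +1.3).
Determinant of the coordinate differences = 65·(-105) − 45·(-120) = -1425.
∂d/∂x = [(+1.9)·(-105) − (+1.3)·(-120)] / -1425 = +0.03053
∂d/∂y = [65·(+1.3) − 45·(+1.9)] / -1425 = +0.0007018
Steepest decrease is along −∇f = (-0.03053 E, -0.0007018 N) → west.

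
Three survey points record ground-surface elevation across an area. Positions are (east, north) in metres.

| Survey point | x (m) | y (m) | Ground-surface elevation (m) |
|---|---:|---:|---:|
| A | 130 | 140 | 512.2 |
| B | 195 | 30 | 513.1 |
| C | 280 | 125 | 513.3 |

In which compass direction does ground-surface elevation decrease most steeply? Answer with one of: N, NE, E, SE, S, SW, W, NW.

With z = a·x + b·y + c and A as origin, the differences give:
  65·a + (-110)·b = +0.9
  150·a + (-15)·b = +1.1
Eliminate b (×(-15) and ×(-110), subtract): 15525·a = 107.50 → a = ∂z/∂x = +0.006924
Back-substitute: b = ∂z/∂y = -0.004090.
Steepest decrease is along −∇f = (-0.006924 E, +0.004090 N) → northwest.

NW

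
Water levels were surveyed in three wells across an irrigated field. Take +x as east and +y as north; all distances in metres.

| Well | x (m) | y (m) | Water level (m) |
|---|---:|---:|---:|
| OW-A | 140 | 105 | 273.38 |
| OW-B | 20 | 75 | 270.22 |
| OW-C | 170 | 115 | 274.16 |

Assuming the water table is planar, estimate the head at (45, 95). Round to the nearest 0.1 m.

270.8 m

Differences from OW-A: to OW-B (Δx, Δy, Δh) = (-120, -30, -3.16); to OW-C = (30, 10, +0.78).
Solve a·Δx + b·Δy = Δh: det = (-120)·10 − 30·(-30) = -300.
∂h/∂x = [(-3.16)·10 − (+0.78)·(-30)] / -300 = +0.02733
∂h/∂y = [(-120)·(+0.78) − 30·(-3.16)] / -300 = -0.004000
h(45, 95) = 273.38 + (+0.02733)·(-95) + (-0.004000)·(-10) = 273.38 -2.597 +0.040 = 270.823 m.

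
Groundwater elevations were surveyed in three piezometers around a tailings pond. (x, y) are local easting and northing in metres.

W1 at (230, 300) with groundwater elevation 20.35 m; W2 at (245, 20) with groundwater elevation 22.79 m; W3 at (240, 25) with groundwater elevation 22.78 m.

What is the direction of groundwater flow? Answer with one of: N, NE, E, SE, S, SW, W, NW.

NE

With h = a·x + b·y + c and W1 as origin, the differences give:
  15·a + (-280)·b = +2.44
  10·a + (-275)·b = +2.43
Eliminate b (×(-275) and ×(-280), subtract): -1325·a = 9.400 → a = ∂h/∂x = -0.007094
Back-substitute: b = ∂h/∂y = -0.009094.
Flow = −∇h = (+0.007094 east, +0.009094 north), which points northeast.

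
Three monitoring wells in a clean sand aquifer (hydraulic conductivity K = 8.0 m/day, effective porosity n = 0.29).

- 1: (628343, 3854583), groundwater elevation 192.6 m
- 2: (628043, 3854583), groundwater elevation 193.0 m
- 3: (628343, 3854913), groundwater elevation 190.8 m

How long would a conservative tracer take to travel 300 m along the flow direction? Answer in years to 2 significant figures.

5.3 years

∂h/∂x = (193.0 − 192.6) / (628043 − 628343) = -0.001333
∂h/∂y = (190.8 − 192.6) / (3854913 − 3854583) = -0.005455
|∇h| = √(-0.001333² + -0.005455²) = 0.005616
Seepage velocity v = K·i/n = 8.0 × 0.005616 / 0.29 = 0.1549 m/day.
t = 300 / 0.1549 = 1937 days = 5.3 years.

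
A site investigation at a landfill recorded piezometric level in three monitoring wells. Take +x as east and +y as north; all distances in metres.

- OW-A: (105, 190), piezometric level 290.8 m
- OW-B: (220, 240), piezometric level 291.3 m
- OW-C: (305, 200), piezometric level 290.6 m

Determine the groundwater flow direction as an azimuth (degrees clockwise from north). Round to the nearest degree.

Taking OW-A as reference: OW-B−OW-A = (115, 50, +0.5); OW-C−OW-A = (200, 10, -0.2).
Solve a·Δx + b·Δy = Δh: det = 115·10 − 200·50 = -8850.
∂h/∂x = [(+0.5)·10 − (-0.2)·50] / -8850 = -0.001695
∂h/∂y = [115·(-0.2) − 200·(+0.5)] / -8850 = +0.01390
Flow direction (−∇h) has components (+0.001695 E, -0.01390 N).
Azimuth = atan2(E, N) = atan2(+0.001695, -0.01390) = 173.0° ≈ 173°.

173°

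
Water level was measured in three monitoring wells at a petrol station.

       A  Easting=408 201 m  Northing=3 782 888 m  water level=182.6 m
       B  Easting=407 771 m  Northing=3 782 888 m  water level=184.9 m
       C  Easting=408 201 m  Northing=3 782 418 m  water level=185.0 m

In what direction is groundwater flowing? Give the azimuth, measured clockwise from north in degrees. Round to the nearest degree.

∂h/∂x = (184.9 − 182.6) / (407771 − 408201) = -0.005349
∂h/∂y = (185.0 − 182.6) / (3782418 − 3782888) = -0.005106
Flow direction (−∇h) has components (+0.005349 E, +0.005106 N).
Azimuth = atan2(E, N) = atan2(+0.005349, +0.005106) = 46.3° ≈ 046°.

046°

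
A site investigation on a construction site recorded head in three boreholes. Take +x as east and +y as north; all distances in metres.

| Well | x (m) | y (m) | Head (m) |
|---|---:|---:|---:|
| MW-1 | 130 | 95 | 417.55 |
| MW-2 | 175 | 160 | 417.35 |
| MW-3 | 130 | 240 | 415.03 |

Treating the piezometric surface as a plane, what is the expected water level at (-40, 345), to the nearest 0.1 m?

409.7 m

Differences from MW-1: to MW-2 (Δx, Δy, Δh) = (45, 65, -0.20); to MW-3 = (0, 145, -2.52).
Determinant of the coordinate differences = 45·145 − 0·65 = 6525.
∂h/∂x = [(-0.20)·145 − (-2.52)·65] / 6525 = +0.02066
∂h/∂y = [45·(-2.52) − 0·(-0.20)] / 6525 = -0.01738
h(-40, 345) = 417.55 + (+0.02066)·(-170) + (-0.01738)·(250) = 417.55 -3.512 -4.345 = 409.693 m.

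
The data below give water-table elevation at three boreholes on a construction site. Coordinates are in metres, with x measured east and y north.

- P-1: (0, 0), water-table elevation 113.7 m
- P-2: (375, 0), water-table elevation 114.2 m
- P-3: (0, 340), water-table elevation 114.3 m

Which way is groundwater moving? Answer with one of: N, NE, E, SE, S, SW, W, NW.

∂h/∂x = (114.2 − 113.7) / (375 − 0) = +0.001333
∂h/∂y = (114.3 − 113.7) / (340 − 0) = +0.001765
Flow = −∇h = (-0.001333 east, -0.001765 north), which points southwest.

SW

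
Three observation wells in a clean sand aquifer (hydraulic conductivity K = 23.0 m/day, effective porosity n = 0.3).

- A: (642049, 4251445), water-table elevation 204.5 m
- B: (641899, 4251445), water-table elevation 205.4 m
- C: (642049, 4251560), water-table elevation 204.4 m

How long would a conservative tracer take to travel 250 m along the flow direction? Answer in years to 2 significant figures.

1.5 years

∂h/∂x = (205.4 − 204.5) / (641899 − 642049) = -0.006000
∂h/∂y = (204.4 − 204.5) / (4251560 − 4251445) = -0.0008696
|∇h| = √(-0.006000² + -0.0008696²) = 0.006063
Seepage velocity v = K·i/n = 23.0 × 0.006063 / 0.3 = 0.4648 m/day.
t = 250 / 0.4648 = 537.9 days = 1.47 years.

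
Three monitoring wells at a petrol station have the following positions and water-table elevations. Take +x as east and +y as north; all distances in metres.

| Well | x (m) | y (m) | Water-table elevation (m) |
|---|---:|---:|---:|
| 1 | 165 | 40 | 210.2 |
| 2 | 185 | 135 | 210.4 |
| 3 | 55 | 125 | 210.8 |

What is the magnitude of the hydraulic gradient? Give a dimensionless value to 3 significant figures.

0.00432

Differences from 1: to 2 (Δx, Δy, Δh) = (20, 95, +0.2); to 3 = (-110, 85, +0.6).
Solve a·Δx + b·Δy = Δh: det = 20·85 − (-110)·95 = 12150.
∂h/∂x = [(+0.2)·85 − (+0.6)·95] / 12150 = -0.003292
∂h/∂y = [20·(+0.6) − (-110)·(+0.2)] / 12150 = +0.002798
|∇h| = √(-0.003292² + 0.002798²) = 0.00432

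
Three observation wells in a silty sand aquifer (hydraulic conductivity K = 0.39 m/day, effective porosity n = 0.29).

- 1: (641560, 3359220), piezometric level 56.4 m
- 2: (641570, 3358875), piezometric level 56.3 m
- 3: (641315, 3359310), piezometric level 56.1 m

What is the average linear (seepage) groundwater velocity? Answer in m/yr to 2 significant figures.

0.68 m/yr

With h = a·x + b·y + c and 1 as origin, the differences give:
  10·a + (-345)·b = -0.1
  (-245)·a + 90·b = -0.3
Eliminate b (×90 and ×(-345), subtract): -83625·a = -112.50 → a = ∂h/∂x = +0.001345
Back-substitute: b = ∂h/∂y = +0.0003288.
|∇h| = √(0.001345² + 0.0003288²) = 0.001385
Seepage velocity v = K·i/n = 0.39 × 0.001385 / 0.29 = 0.001863 m/day = 0.6805 m/yr.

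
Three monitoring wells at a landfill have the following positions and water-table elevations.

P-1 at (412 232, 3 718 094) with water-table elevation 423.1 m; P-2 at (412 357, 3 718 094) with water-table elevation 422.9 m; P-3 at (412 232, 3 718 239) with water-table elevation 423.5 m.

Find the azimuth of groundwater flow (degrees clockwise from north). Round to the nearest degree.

∂h/∂x = (422.9 − 423.1) / (412357 − 412232) = -0.001600
∂h/∂y = (423.5 − 423.1) / (3718239 − 3718094) = +0.002759
Flow direction (−∇h) has components (+0.001600 E, -0.002759 N).
Azimuth = atan2(E, N) = atan2(+0.001600, -0.002759) = 149.9° ≈ 150°.

150°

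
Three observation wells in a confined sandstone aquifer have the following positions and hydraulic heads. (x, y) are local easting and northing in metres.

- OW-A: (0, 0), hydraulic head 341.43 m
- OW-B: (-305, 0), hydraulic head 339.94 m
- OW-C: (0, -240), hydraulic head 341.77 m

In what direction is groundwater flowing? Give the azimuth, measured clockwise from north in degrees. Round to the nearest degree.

286°

∂h/∂x = (339.94 − 341.43) / (-305 − 0) = +0.004885
∂h/∂y = (341.77 − 341.43) / (-240 − 0) = -0.001417
Flow direction (−∇h) has components (-0.004885 E, +0.001417 N).
Azimuth = atan2(E, N) = atan2(-0.004885, +0.001417) = 286.2° ≈ 286°.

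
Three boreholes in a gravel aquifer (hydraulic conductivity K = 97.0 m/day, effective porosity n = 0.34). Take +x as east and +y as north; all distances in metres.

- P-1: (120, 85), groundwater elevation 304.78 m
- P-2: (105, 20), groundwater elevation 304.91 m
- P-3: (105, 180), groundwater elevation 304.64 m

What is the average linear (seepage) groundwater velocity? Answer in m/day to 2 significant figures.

With h = a·x + b·y + c and P-1 as origin, the differences give:
  (-15)·a + (-65)·b = +0.13
  (-15)·a + 95·b = -0.14
Eliminate b (×95 and ×(-65), subtract): -2400·a = 3.250 → a = ∂h/∂x = -0.001354
Back-substitute: b = ∂h/∂y = -0.001688.
|∇h| = √(-0.001354² + -0.001688²) = 0.002164
Seepage velocity v = K·i/n = 97.0 × 0.002164 / 0.34 = 0.6174 m/day.

0.62 m/day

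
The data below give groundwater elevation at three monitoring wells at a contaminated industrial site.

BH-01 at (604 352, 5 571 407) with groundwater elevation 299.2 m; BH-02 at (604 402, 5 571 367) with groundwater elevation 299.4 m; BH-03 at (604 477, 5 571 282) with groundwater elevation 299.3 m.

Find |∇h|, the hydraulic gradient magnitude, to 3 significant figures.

0.0232

Differences from BH-01: to BH-02 (Δx, Δy, Δh) = (50, -40, +0.2); to BH-03 = (125, -125, +0.1).
Determinant of the coordinate differences = 50·(-125) − 125·(-40) = -1250.
∂h/∂x = [(+0.2)·(-125) − (+0.1)·(-40)] / -1250 = +0.01680
∂h/∂y = [50·(+0.1) − 125·(+0.2)] / -1250 = +0.01600
|∇h| = √(0.01680² + 0.01600²) = 0.0232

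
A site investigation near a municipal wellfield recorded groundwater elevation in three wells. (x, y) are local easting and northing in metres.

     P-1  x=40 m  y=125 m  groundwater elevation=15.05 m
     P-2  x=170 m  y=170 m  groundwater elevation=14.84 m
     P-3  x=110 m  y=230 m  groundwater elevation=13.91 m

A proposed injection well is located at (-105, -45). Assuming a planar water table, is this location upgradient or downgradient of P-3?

upgradient

Three-point gradient (reference P-1): Δ to P-2 = (130, 45, -0.21), Δ to P-3 = (70, 105, -1.14).
∂h/∂x = +0.002786, ∂h/∂y = -0.01271 (det = 10500).
Head at (-105, -45) = 15.05 + (+0.002786)·(-145) + (-0.01271)·(-170) = 16.81 m.
That is higher than the 13.91 m at P-3, so the point is upgradient.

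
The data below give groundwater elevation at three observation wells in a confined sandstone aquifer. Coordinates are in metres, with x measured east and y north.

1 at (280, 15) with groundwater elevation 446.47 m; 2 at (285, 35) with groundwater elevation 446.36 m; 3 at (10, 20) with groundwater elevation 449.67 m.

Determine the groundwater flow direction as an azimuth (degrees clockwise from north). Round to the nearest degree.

Differences from 1: to 2 (Δx, Δy, Δh) = (5, 20, -0.11); to 3 = (-270, 5, +3.20).
Solve a·Δx + b·Δy = Δh: det = 5·5 − (-270)·20 = 5425.
∂h/∂x = [(-0.11)·5 − (+3.20)·20] / 5425 = -0.01190
∂h/∂y = [5·(+3.20) − (-270)·(-0.11)] / 5425 = -0.002525
Flow direction (−∇h) has components (+0.01190 E, +0.002525 N).
Azimuth = atan2(E, N) = atan2(+0.01190, +0.002525) = 78.0° ≈ 078°.

078°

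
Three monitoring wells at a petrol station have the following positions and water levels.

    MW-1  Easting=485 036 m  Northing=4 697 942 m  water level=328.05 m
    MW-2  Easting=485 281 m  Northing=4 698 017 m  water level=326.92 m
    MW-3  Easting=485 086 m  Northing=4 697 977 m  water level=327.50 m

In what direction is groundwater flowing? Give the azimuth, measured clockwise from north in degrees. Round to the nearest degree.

Three-point gradient (reference MW-1): Δ to MW-2 = (245, 75, -1.13), Δ to MW-3 = (50, 35, -0.55).
∂h/∂x = +0.0003523, ∂h/∂y = -0.01622 (det = 4825).
Flow direction (−∇h) has components (-0.0003523 E, +0.01622 N).
Azimuth = atan2(E, N) = atan2(-0.0003523, +0.01622) = 358.8° ≈ 359°.

359°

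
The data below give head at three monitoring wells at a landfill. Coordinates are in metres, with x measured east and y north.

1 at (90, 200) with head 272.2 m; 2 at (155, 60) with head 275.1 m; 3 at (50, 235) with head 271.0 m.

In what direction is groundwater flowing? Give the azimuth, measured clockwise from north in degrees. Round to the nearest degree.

300°

Taking 1 as reference: 2−1 = (65, -140, +2.9); 3−1 = (-40, 35, -1.2).
Determinant of the coordinate differences = 65·35 − (-40)·(-140) = -3325.
∂h/∂x = [(+2.9)·35 − (-1.2)·(-140)] / -3325 = +0.02000
∂h/∂y = [65·(-1.2) − (-40)·(+2.9)] / -3325 = -0.01143
Flow direction (−∇h) has components (-0.02000 E, +0.01143 N).
Azimuth = atan2(E, N) = atan2(-0.02000, +0.01143) = 299.7° ≈ 300°.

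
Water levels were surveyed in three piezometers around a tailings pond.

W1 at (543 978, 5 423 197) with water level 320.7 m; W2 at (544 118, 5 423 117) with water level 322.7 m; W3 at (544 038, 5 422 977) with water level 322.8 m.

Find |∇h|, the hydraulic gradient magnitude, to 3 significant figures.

0.0124

With h = a·x + b·y + c and W1 as origin, the differences give:
  140·a + (-80)·b = +2.0
  60·a + (-220)·b = +2.1
Eliminate b (×(-220) and ×(-80), subtract): -26000·a = -272.00 → a = ∂h/∂x = +0.01046
Back-substitute: b = ∂h/∂y = -0.006692.
|∇h| = √(0.01046² + -0.006692²) = 0.01242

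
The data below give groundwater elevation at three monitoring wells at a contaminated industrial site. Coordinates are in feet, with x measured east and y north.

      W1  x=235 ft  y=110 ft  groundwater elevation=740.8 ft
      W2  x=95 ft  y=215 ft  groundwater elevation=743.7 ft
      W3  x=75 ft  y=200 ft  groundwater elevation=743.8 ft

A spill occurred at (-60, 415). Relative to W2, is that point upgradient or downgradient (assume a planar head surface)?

upgradient

Taking W1 as reference: W2−W1 = (-140, 105, +2.9); W3−W1 = (-160, 90, +3.0).
Solve a·Δx + b·Δy = Δh: det = (-140)·90 − (-160)·105 = 4200.
∂h/∂x = [(+2.9)·90 − (+3.0)·105] / 4200 = -0.01286
∂h/∂y = [(-140)·(+3.0) − (-160)·(+2.9)] / 4200 = +0.01048
Head at (-60, 415) = 740.8 + (-0.01286)·(-295) + (+0.01048)·(305) = 747.79 ft.
That is higher than the 743.7 ft at W2, so the point is upgradient.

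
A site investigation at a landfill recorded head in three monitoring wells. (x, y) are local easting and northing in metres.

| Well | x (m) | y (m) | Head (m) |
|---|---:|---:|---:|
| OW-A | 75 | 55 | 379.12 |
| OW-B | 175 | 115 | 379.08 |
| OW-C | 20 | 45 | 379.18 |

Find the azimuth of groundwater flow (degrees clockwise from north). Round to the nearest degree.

With h = a·x + b·y + c and OW-A as origin, the differences give:
  100·a + 60·b = -0.04
  (-55)·a + (-10)·b = +0.06
Eliminate b (×(-10) and ×60, subtract): 2300·a = -3.200 → a = ∂h/∂x = -0.001391
Back-substitute: b = ∂h/∂y = +0.001652.
Flow direction (−∇h) has components (+0.001391 E, -0.001652 N).
Azimuth = atan2(E, N) = atan2(+0.001391, -0.001652) = 139.9° ≈ 140°.

140°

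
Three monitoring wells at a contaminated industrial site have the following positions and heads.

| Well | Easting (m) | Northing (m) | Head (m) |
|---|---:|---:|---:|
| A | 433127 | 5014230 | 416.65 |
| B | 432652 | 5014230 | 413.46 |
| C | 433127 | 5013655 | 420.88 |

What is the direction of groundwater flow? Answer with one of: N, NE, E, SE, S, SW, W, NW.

NW

∂h/∂x = (413.46 − 416.65) / (432652 − 433127) = +0.006716
∂h/∂y = (420.88 − 416.65) / (5013655 − 5014230) = -0.007357
Flow = −∇h = (-0.006716 east, +0.007357 north), which points northwest.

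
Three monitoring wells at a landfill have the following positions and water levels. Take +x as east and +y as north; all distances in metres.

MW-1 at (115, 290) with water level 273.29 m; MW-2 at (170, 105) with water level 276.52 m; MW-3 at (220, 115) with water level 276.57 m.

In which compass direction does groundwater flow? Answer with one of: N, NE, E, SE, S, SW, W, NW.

N

With h = a·x + b·y + c and MW-1 as origin, the differences give:
  55·a + (-185)·b = +3.23
  105·a + (-175)·b = +3.28
Eliminate b (×(-175) and ×(-185), subtract): 9800·a = 41.550 → a = ∂h/∂x = +0.004240
Back-substitute: b = ∂h/∂y = -0.01620.
Flow = −∇h = (-0.004240 east, +0.01620 north), which points north.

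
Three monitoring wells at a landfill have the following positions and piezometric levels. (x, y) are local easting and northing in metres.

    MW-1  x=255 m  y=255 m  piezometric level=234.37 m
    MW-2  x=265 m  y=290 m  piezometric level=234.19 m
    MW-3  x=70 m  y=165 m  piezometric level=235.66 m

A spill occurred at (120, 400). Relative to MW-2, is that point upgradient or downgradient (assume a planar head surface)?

With h = a·x + b·y + c and MW-1 as origin, the differences give:
  10·a + 35·b = -0.18
  (-185)·a + (-90)·b = +1.29
Eliminate b (×(-90) and ×35, subtract): 5575·a = -28.950 → a = ∂h/∂x = -0.005193
Back-substitute: b = ∂h/∂y = -0.003659.
Head at (120, 400) = 234.37 + (-0.005193)·(-135) + (-0.003659)·(145) = 234.54 m.
That is higher than the 234.19 m at MW-2, so the point is upgradient.

upgradient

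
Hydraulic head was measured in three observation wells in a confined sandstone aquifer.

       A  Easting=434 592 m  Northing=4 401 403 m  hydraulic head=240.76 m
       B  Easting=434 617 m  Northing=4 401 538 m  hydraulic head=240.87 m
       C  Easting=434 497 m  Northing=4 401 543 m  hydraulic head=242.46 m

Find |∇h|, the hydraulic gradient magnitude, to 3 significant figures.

0.0135

With h = a·x + b·y + c and A as origin, the differences give:
  25·a + 135·b = +0.11
  (-95)·a + 140·b = +1.70
Eliminate b (×140 and ×135, subtract): 16325·a = -214.100 → a = ∂h/∂x = -0.01311
Back-substitute: b = ∂h/∂y = +0.003243.
|∇h| = √(-0.01311² + 0.003243²) = 0.01351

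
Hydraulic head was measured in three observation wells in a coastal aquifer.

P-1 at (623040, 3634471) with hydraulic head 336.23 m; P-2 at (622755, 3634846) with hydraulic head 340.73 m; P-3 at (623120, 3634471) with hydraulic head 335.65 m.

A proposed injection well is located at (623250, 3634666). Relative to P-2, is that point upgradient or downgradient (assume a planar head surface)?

downgradient

Differences from P-1: to P-2 (Δx, Δy, Δh) = (-285, 375, +4.50); to P-3 = (80, 0, -0.58).
Solve a·Δx + b·Δy = Δh: det = (-285)·0 − 80·375 = -30000.
∂h/∂x = [(+4.50)·0 − (-0.58)·375] / -30000 = -0.007250
∂h/∂y = [(-285)·(-0.58) − 80·(+4.50)] / -30000 = +0.006490
Head at (623250, 3634666) = 336.23 + (-0.007250)·(210) + (+0.006490)·(195) = 335.97 m.
That is lower than the 340.73 m at P-2, so the point is downgradient.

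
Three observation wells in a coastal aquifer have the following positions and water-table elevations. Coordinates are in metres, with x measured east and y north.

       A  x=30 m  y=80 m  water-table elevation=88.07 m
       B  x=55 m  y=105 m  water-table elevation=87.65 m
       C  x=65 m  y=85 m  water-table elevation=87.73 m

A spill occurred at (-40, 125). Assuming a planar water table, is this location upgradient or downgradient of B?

Taking A as reference: B−A = (25, 25, -0.42); C−A = (35, 5, -0.34).
Determinant of the coordinate differences = 25·5 − 35·25 = -750.
∂h/∂x = [(-0.42)·5 − (-0.34)·25] / -750 = -0.008533
∂h/∂y = [25·(-0.34) − 35·(-0.42)] / -750 = -0.008267
Head at (-40, 125) = 88.07 + (-0.008533)·(-70) + (-0.008267)·(45) = 88.30 m.
That is higher than the 87.65 m at B, so the point is upgradient.

upgradient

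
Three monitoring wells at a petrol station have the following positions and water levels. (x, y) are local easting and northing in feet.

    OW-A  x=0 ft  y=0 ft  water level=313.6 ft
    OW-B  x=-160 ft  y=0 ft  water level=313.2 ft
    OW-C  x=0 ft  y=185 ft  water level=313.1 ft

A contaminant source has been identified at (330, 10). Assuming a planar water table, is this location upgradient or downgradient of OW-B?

∂h/∂x = (313.2 − 313.6) / (-160 − 0) = +0.002500
∂h/∂y = (313.1 − 313.6) / (185 − 0) = -0.002703
Head at (330, 10) = 313.6 + (+0.002500)·(330) + (-0.002703)·(10) = 314.40 ft.
That is higher than the 313.2 ft at OW-B, so the point is upgradient.

upgradient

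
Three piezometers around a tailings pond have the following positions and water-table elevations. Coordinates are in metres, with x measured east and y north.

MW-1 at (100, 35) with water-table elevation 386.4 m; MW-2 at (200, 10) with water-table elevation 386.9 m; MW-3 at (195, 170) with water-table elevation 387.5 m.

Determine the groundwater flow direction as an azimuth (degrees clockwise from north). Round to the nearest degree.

Taking MW-1 as reference: MW-2−MW-1 = (100, -25, +0.5); MW-3−MW-1 = (95, 135, +1.1).
Solve a·Δx + b·Δy = Δh: det = 100·135 − 95·(-25) = 15875.
∂h/∂x = [(+0.5)·135 − (+1.1)·(-25)] / 15875 = +0.005984
∂h/∂y = [100·(+1.1) − 95·(+0.5)] / 15875 = +0.003937
Flow direction (−∇h) has components (-0.005984 E, -0.003937 N).
Azimuth = atan2(E, N) = atan2(-0.005984, -0.003937) = 236.7° ≈ 237°.

237°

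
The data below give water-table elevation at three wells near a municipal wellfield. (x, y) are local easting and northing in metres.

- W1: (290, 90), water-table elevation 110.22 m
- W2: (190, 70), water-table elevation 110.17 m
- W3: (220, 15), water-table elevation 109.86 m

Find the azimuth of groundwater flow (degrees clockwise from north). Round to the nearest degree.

Differences from W1: to W2 (Δx, Δy, Δh) = (-100, -20, -0.05); to W3 = (-70, -75, -0.36).
Determinant of the coordinate differences = (-100)·(-75) − (-70)·(-20) = 6100.
∂h/∂x = [(-0.05)·(-75) − (-0.36)·(-20)] / 6100 = -0.0005656
∂h/∂y = [(-100)·(-0.36) − (-70)·(-0.05)] / 6100 = +0.005328
Flow direction (−∇h) has components (+0.0005656 E, -0.005328 N).
Azimuth = atan2(E, N) = atan2(+0.0005656, -0.005328) = 173.9° ≈ 174°.

174°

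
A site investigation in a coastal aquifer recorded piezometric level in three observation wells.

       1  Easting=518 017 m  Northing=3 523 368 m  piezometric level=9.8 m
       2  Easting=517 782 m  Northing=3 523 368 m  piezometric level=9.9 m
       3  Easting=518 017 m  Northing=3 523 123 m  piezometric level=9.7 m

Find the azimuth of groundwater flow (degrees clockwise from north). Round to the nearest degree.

134°

∂h/∂x = (9.9 − 9.8) / (517782 − 518017) = -0.0004255
∂h/∂y = (9.7 − 9.8) / (3523123 − 3523368) = +0.0004082
Flow direction (−∇h) has components (+0.0004255 E, -0.0004082 N).
Azimuth = atan2(E, N) = atan2(+0.0004255, -0.0004082) = 133.8° ≈ 134°.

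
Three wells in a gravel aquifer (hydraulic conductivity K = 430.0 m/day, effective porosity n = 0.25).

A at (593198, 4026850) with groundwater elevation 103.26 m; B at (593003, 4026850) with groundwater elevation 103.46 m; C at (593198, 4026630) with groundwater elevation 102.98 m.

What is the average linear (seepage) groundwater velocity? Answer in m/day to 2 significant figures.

2.8 m/day

∂h/∂x = (103.46 − 103.26) / (593003 − 593198) = -0.001026
∂h/∂y = (102.98 − 103.26) / (4026630 − 4026850) = +0.001273
|∇h| = √(-0.001026² + 0.001273²) = 0.001635
Seepage velocity v = K·i/n = 430.0 × 0.001635 / 0.25 = 2.812 m/day.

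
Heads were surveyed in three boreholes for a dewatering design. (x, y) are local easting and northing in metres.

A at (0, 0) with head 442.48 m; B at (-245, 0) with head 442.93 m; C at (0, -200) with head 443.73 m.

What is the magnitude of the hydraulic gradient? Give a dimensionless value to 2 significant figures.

0.0065

∂h/∂x = (442.93 − 442.48) / (-245 − 0) = -0.001837
∂h/∂y = (443.73 − 442.48) / (-200 − 0) = -0.006250
|∇h| = √(-0.001837² + -0.006250²) = 0.006514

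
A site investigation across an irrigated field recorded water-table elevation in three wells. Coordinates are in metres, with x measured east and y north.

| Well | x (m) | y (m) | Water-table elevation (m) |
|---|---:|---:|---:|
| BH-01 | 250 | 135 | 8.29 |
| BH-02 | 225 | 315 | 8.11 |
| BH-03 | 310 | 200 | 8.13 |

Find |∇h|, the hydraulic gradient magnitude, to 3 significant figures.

With h = a·x + b·y + c and BH-01 as origin, the differences give:
  (-25)·a + 180·b = -0.18
  60·a + 65·b = -0.16
Eliminate b (×65 and ×180, subtract): -12425·a = 17.100 → a = ∂h/∂x = -0.001376
Back-substitute: b = ∂h/∂y = -0.001191.
|∇h| = √(-0.001376² + -0.001191²) = 0.00182

0.00182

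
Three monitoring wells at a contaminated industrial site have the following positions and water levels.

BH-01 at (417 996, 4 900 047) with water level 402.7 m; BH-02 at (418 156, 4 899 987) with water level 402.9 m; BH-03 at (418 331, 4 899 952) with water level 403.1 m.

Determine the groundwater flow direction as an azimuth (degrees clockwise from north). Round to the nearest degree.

Differences from BH-01: to BH-02 (Δx, Δy, Δh) = (160, -60, +0.2); to BH-03 = (335, -95, +0.4).
Solve a·Δx + b·Δy = Δh: det = 160·(-95) − 335·(-60) = 4900.
∂h/∂x = [(+0.2)·(-95) − (+0.4)·(-60)] / 4900 = +0.001020
∂h/∂y = [160·(+0.4) − 335·(+0.2)] / 4900 = -0.0006122
Flow direction (−∇h) has components (-0.001020 E, +0.0006122 N).
Azimuth = atan2(E, N) = atan2(-0.001020, +0.0006122) = 301.0° ≈ 301°.

301°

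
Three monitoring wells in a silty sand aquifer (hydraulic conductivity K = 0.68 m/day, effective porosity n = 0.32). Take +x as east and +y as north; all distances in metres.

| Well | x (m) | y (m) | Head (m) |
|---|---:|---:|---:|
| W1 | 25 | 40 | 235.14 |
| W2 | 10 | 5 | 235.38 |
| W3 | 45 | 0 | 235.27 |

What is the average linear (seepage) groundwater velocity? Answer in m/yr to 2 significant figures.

With h = a·x + b·y + c and W1 as origin, the differences give:
  (-15)·a + (-35)·b = +0.24
  20·a + (-40)·b = +0.13
Eliminate b (×(-40) and ×(-35), subtract): 1300·a = -5.050 → a = ∂h/∂x = -0.003885
Back-substitute: b = ∂h/∂y = -0.005192.
|∇h| = √(-0.003885² + -0.005192²) = 0.006485
Seepage velocity v = K·i/n = 0.68 × 0.006485 / 0.32 = 0.01378 m/day = 5.033 m/yr.

5.0 m/yr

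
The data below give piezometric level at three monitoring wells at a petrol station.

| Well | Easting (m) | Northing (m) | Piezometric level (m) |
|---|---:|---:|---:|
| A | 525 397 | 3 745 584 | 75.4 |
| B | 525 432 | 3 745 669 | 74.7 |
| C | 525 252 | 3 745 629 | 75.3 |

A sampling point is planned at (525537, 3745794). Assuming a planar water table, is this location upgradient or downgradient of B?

downgradient

Taking A as reference: B−A = (35, 85, -0.7); C−A = (-145, 45, -0.1).
Determinant of the coordinate differences = 35·45 − (-145)·85 = 13900.
∂h/∂x = [(-0.7)·45 − (-0.1)·85] / 13900 = -0.001655
∂h/∂y = [35·(-0.1) − (-145)·(-0.7)] / 13900 = -0.007554
Head at (525537, 3745794) = 75.4 + (-0.001655)·(140) + (-0.007554)·(210) = 73.58 m.
That is lower than the 74.7 m at B, so the point is downgradient.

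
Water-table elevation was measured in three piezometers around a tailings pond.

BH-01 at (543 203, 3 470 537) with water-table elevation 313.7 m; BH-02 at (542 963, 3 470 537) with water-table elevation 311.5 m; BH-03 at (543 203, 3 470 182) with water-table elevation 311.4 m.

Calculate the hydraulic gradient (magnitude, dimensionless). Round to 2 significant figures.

∂h/∂x = (311.5 − 313.7) / (542963 − 543203) = +0.009167
∂h/∂y = (311.4 − 313.7) / (3470182 − 3470537) = +0.006479
|∇h| = √(0.009167² + 0.006479²) = 0.01123

0.011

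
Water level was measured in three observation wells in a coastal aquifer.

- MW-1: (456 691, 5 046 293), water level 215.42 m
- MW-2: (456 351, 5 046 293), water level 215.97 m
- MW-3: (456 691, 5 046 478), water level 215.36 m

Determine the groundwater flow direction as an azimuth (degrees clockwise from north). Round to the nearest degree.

079°

∂h/∂x = (215.97 − 215.42) / (456351 − 456691) = -0.001618
∂h/∂y = (215.36 − 215.42) / (5046478 − 5046293) = -0.0003243
Flow direction (−∇h) has components (+0.001618 E, +0.0003243 N).
Azimuth = atan2(E, N) = atan2(+0.001618, +0.0003243) = 78.7° ≈ 079°.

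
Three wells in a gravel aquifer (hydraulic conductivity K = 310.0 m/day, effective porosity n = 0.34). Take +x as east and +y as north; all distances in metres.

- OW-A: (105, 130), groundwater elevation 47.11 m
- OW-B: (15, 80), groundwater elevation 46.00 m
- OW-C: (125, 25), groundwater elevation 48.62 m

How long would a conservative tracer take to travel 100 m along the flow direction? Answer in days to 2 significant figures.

With h = a·x + b·y + c and OW-A as origin, the differences give:
  (-90)·a + (-50)·b = -1.11
  20·a + (-105)·b = +1.51
Eliminate b (×(-105) and ×(-50), subtract): 10450·a = 192.050 → a = ∂h/∂x = +0.01838
Back-substitute: b = ∂h/∂y = -0.01088.
|∇h| = √(0.01838² + -0.01088²) = 0.02136
Seepage velocity v = K·i/n = 310.0 × 0.02136 / 0.34 = 19.48 m/day.
t = 100 / 19.48 = 5.133 days.

5.1 days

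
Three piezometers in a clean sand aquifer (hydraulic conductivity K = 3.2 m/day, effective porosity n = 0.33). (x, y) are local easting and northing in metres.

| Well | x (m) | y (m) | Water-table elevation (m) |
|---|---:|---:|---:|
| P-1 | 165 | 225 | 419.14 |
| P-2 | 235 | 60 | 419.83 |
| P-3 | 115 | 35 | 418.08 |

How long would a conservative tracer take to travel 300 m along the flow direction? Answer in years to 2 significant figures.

5.9 years

Three-point gradient (reference P-1): Δ to P-2 = (70, -165, +0.69), Δ to P-3 = (-50, -190, -1.06).
∂h/∂x = +0.01420, ∂h/∂y = +0.001842 (det = -21550).
|∇h| = √(0.01420² + 0.001842²) = 0.01432
Seepage velocity v = K·i/n = 3.2 × 0.01432 / 0.33 = 0.1389 m/day.
t = 300 / 0.1389 = 2160 days = 5.91 years.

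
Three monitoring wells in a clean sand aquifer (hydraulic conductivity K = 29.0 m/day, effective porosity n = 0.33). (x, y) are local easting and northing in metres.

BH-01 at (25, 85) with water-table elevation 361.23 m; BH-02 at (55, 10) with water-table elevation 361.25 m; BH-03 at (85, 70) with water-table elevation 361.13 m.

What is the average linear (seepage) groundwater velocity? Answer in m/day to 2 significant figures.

0.19 m/day

Differences from BH-01: to BH-02 (Δx, Δy, Δh) = (30, -75, +0.02); to BH-03 = (60, -15, -0.10).
Determinant of the coordinate differences = 30·(-15) − 60·(-75) = 4050.
∂h/∂x = [(+0.02)·(-15) − (-0.10)·(-75)] / 4050 = -0.001926
∂h/∂y = [30·(-0.10) − 60·(+0.02)] / 4050 = -0.001037
|∇h| = √(-0.001926² + -0.001037²) = 0.002187
Seepage velocity v = K·i/n = 29.0 × 0.002187 / 0.33 = 0.1922 m/day.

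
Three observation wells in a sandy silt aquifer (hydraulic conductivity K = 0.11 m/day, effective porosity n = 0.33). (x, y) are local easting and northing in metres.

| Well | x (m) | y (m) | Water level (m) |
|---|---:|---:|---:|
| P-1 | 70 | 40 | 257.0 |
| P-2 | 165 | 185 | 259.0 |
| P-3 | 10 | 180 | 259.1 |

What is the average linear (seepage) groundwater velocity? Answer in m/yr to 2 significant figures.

With h = a·x + b·y + c and P-1 as origin, the differences give:
  95·a + 145·b = +2.0
  (-60)·a + 140·b = +2.1
Eliminate b (×140 and ×145, subtract): 22000·a = -24.50 → a = ∂h/∂x = -0.001114
Back-substitute: b = ∂h/∂y = +0.01452.
|∇h| = √(-0.001114² + 0.01452²) = 0.01456
Seepage velocity v = K·i/n = 0.11 × 0.01456 / 0.33 = 0.004853 m/day = 1.773 m/yr.

1.8 m/yr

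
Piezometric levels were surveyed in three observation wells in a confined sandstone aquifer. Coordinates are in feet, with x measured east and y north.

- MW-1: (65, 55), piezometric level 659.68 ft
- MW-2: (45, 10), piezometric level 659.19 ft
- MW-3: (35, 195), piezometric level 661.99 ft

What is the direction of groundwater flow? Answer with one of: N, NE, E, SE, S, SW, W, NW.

SE

Differences from MW-1: to MW-2 (Δx, Δy, Δh) = (-20, -45, -0.49); to MW-3 = (-30, 140, +2.31).
Determinant of the coordinate differences = (-20)·140 − (-30)·(-45) = -4150.
∂h/∂x = [(-0.49)·140 − (+2.31)·(-45)] / -4150 = -0.008518
∂h/∂y = [(-20)·(+2.31) − (-30)·(-0.49)] / -4150 = +0.01467
Flow = −∇h = (+0.008518 east, -0.01467 north), which points southeast.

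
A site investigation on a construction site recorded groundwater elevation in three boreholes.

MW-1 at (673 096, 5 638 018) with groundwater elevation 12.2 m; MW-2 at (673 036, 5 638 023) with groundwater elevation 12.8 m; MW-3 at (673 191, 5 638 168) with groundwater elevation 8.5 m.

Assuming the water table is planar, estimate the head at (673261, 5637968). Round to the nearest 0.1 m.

With h = a·x + b·y + c and MW-1 as origin, the differences give:
  (-60)·a + 5·b = +0.6
  95·a + 150·b = -3.7
Eliminate b (×150 and ×5, subtract): -9475·a = 108.50 → a = ∂h/∂x = -0.01145
Back-substitute: b = ∂h/∂y = -0.01741.
h(673261, 5637968) = 12.2 + (-0.01145)·(165) + (-0.01741)·(-50) = 12.2 -1.889 +0.871 = 11.181 m.

11.2 m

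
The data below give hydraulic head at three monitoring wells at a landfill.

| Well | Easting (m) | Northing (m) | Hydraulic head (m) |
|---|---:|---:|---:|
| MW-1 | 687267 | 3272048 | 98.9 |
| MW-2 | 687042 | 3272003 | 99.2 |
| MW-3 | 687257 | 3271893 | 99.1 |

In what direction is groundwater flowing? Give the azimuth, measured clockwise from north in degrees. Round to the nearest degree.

042°

With h = a·x + b·y + c and MW-1 as origin, the differences give:
  (-225)·a + (-45)·b = +0.3
  (-10)·a + (-155)·b = +0.2
Eliminate b (×(-155) and ×(-45), subtract): 34425·a = -37.50 → a = ∂h/∂x = -0.001089
Back-substitute: b = ∂h/∂y = -0.001220.
Flow direction (−∇h) has components (+0.001089 E, +0.001220 N).
Azimuth = atan2(E, N) = atan2(+0.001089, +0.001220) = 41.8° ≈ 042°.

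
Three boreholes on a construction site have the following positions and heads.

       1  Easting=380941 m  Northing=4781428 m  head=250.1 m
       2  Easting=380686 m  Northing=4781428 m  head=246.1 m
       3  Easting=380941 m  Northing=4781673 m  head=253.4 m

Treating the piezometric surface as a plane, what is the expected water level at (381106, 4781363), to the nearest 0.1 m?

∂h/∂x = (246.1 − 250.1) / (380686 − 380941) = +0.01569
∂h/∂y = (253.4 − 250.1) / (4781673 − 4781428) = +0.01347
h(381106, 4781363) = 250.1 + (+0.01569)·(165) + (+0.01347)·(-65) = 250.1 +2.588 -0.876 = 251.813 m.

251.8 m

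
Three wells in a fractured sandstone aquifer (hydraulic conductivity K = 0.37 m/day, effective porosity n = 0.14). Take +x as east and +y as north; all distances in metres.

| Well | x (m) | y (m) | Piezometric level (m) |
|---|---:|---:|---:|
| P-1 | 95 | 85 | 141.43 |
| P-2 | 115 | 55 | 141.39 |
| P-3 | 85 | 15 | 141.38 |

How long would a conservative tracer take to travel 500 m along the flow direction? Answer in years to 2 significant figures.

460 years

Taking P-1 as reference: P-2−P-1 = (20, -30, -0.04); P-3−P-1 = (-10, -70, -0.05).
Determinant of the coordinate differences = 20·(-70) − (-10)·(-30) = -1700.
∂h/∂x = [(-0.04)·(-70) − (-0.05)·(-30)] / -1700 = -0.0007647
∂h/∂y = [20·(-0.05) − (-10)·(-0.04)] / -1700 = +0.0008235
|∇h| = √(-0.0007647² + 0.0008235²) = 0.001124
Seepage velocity v = K·i/n = 0.37 × 0.001124 / 0.14 = 0.002971 m/day.
t = 500 / 0.002971 = 1.683e+05 days = 461 years.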